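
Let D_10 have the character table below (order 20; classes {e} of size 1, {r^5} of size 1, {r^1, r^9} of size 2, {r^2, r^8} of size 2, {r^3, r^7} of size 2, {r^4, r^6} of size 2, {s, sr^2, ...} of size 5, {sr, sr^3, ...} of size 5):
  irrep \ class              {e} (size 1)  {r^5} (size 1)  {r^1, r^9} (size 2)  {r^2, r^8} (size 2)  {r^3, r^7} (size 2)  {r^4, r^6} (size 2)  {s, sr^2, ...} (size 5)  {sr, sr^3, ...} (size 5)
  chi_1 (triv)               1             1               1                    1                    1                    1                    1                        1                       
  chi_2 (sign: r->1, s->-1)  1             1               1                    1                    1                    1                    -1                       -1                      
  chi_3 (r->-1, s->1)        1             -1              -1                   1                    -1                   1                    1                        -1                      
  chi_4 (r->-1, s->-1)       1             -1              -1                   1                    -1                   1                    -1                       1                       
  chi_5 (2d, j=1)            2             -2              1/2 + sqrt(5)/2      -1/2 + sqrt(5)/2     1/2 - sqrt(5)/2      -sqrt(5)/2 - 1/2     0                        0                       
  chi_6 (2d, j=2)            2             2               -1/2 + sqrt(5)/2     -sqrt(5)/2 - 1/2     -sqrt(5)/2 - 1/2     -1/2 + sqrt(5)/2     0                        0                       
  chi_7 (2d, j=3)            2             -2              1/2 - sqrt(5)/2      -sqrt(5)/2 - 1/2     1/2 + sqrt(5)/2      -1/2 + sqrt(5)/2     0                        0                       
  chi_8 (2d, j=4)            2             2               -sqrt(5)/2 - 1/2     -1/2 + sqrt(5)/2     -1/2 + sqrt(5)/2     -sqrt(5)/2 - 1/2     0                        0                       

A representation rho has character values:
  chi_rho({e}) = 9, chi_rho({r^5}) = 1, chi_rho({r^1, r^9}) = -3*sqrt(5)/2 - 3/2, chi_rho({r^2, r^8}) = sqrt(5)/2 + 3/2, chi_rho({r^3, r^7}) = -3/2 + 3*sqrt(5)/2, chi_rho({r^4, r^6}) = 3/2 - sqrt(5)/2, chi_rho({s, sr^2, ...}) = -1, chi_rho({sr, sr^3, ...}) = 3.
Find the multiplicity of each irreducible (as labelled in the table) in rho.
Multiplicities: chi_1: 1, chi_2: 0, chi_3: 0, chi_4: 2, chi_5: 0, chi_6: 0, chi_7: 1, chi_8: 2.

Working: Use <chi_rho, chi> = (1/|G|) sum_C |C| * chi_rho(C) * conj(chi(C)) with |G| = 20 for each irreducible chi in the table:
  <chi_rho, chi_1> = (1/20)[1*(9)*conj(1) + 1*(1)*conj(1) + 2*(-3*sqrt(5)/2 - 3/2)*conj(1) + 2*(sqrt(5)/2 + 3/2)*conj(1) + 2*(-3/2 + 3*sqrt(5)/2)*conj(1) + 2*(3/2 - sqrt(5)/2)*conj(1) + 5*(-1)*conj(1) + 5*(3)*conj(1)]
      = (1/20)[(9) + (1) + (-3*sqrt(5) - 3) + (sqrt(5) + 3) + (-3 + 3*sqrt(5)) + (3 - sqrt(5)) + (-5) + (15)] = 20/20 = 1
  <chi_rho, chi_2> = (1/20)[1*(9)*conj(1) + 1*(1)*conj(1) + 2*(-3*sqrt(5)/2 - 3/2)*conj(1) + 2*(sqrt(5)/2 + 3/2)*conj(1) + 2*(-3/2 + 3*sqrt(5)/2)*conj(1) + 2*(3/2 - sqrt(5)/2)*conj(1) + 5*(-1)*conj(-1) + 5*(3)*conj(-1)]
      = (1/20)[(9) + (1) + (-3*sqrt(5) - 3) + (sqrt(5) + 3) + (-3 + 3*sqrt(5)) + (3 - sqrt(5)) + (5) + (-15)] = 0/20 = 0
  <chi_rho, chi_3> = (1/20)[1*(9)*conj(1) + 1*(1)*conj(-1) + 2*(-3*sqrt(5)/2 - 3/2)*conj(-1) + 2*(sqrt(5)/2 + 3/2)*conj(1) + 2*(-3/2 + 3*sqrt(5)/2)*conj(-1) + 2*(3/2 - sqrt(5)/2)*conj(1) + 5*(-1)*conj(1) + 5*(3)*conj(-1)]
      = (1/20)[(9) + (-1) + (3 + 3*sqrt(5)) + (sqrt(5) + 3) + (3 - 3*sqrt(5)) + (3 - sqrt(5)) + (-5) + (-15)] = 0/20 = 0
  <chi_rho, chi_4> = (1/20)[1*(9)*conj(1) + 1*(1)*conj(-1) + 2*(-3*sqrt(5)/2 - 3/2)*conj(-1) + 2*(sqrt(5)/2 + 3/2)*conj(1) + 2*(-3/2 + 3*sqrt(5)/2)*conj(-1) + 2*(3/2 - sqrt(5)/2)*conj(1) + 5*(-1)*conj(-1) + 5*(3)*conj(1)]
      = (1/20)[(9) + (-1) + (3 + 3*sqrt(5)) + (sqrt(5) + 3) + (3 - 3*sqrt(5)) + (3 - sqrt(5)) + (5) + (15)] = 40/20 = 2
  <chi_rho, chi_5> = (1/20)[1*(9)*conj(2) + 1*(1)*conj(-2) + 2*(-3*sqrt(5)/2 - 3/2)*conj(1/2 + sqrt(5)/2) + 2*(sqrt(5)/2 + 3/2)*conj(-1/2 + sqrt(5)/2) + 2*(-3/2 + 3*sqrt(5)/2)*conj(1/2 - sqrt(5)/2) + 2*(3/2 - sqrt(5)/2)*conj(-sqrt(5)/2 - 1/2) + 5*(-1)*conj(0) + 5*(3)*conj(0)]
      = (1/20)[(18) + (-2) + (-9 - 3*sqrt(5)) + (1 + sqrt(5)) + (-9 + 3*sqrt(5)) + (1 - sqrt(5)) + (0) + (0)] = 0/20 = 0
  <chi_rho, chi_6> = (1/20)[1*(9)*conj(2) + 1*(1)*conj(2) + 2*(-3*sqrt(5)/2 - 3/2)*conj(-1/2 + sqrt(5)/2) + 2*(sqrt(5)/2 + 3/2)*conj(-sqrt(5)/2 - 1/2) + 2*(-3/2 + 3*sqrt(5)/2)*conj(-sqrt(5)/2 - 1/2) + 2*(3/2 - sqrt(5)/2)*conj(-1/2 + sqrt(5)/2) + 5*(-1)*conj(0) + 5*(3)*conj(0)]
      = (1/20)[(18) + (2) + (-6) + (-2*sqrt(5) - 4) + (-6) + (-4 + 2*sqrt(5)) + (0) + (0)] = 0/20 = 0
  <chi_rho, chi_7> = (1/20)[1*(9)*conj(2) + 1*(1)*conj(-2) + 2*(-3*sqrt(5)/2 - 3/2)*conj(1/2 - sqrt(5)/2) + 2*(sqrt(5)/2 + 3/2)*conj(-sqrt(5)/2 - 1/2) + 2*(-3/2 + 3*sqrt(5)/2)*conj(1/2 + sqrt(5)/2) + 2*(3/2 - sqrt(5)/2)*conj(-1/2 + sqrt(5)/2) + 5*(-1)*conj(0) + 5*(3)*conj(0)]
      = (1/20)[(18) + (-2) + (6) + (-2*sqrt(5) - 4) + (6) + (-4 + 2*sqrt(5)) + (0) + (0)] = 20/20 = 1
  <chi_rho, chi_8> = (1/20)[1*(9)*conj(2) + 1*(1)*conj(2) + 2*(-3*sqrt(5)/2 - 3/2)*conj(-sqrt(5)/2 - 1/2) + 2*(sqrt(5)/2 + 3/2)*conj(-1/2 + sqrt(5)/2) + 2*(-3/2 + 3*sqrt(5)/2)*conj(-1/2 + sqrt(5)/2) + 2*(3/2 - sqrt(5)/2)*conj(-sqrt(5)/2 - 1/2) + 5*(-1)*conj(0) + 5*(3)*conj(0)]
      = (1/20)[(18) + (2) + (3*sqrt(5) + 9) + (1 + sqrt(5)) + (9 - 3*sqrt(5)) + (1 - sqrt(5)) + (0) + (0)] = 40/20 = 2
Dimension check: dim(rho) = sum (mult * dim) = 1*1 + 0*1 + 0*1 + 2*1 + 0*2 + 0*2 + 1*2 + 2*2 = 9 = chi_rho(e) = 9.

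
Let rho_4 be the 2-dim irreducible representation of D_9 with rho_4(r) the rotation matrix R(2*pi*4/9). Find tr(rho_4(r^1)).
chi_{rho_4}(r^1) = 2*cos(2*pi*4*1/9) = -2*cos(pi/9)

Proof sketch: rho_4(r^1) is rotation by angle 2*pi*4*1/9, whose trace is 2*cos(2*pi*4*1/9) = -2*cos(pi/9).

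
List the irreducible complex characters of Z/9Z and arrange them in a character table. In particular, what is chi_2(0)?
Character table of Z/9Z (irreps indexed chi_0,...,chi_8 with chi_k(m) = zeta_9^(k*m), zeta_9 = exp(2*pi*i/9)):
  irrep \ class  {0} (size 1)  {1} (size 1)    {2} (size 1)    {3} (size 1)    {4} (size 1)    {5} (size 1)    {6} (size 1)    {7} (size 1)    {8} (size 1)  
  chi_0          1             1               1               1               1               1               1               1               1             
  chi_1          1             exp(2*I*pi/9)   exp(4*I*pi/9)   exp(2*I*pi/3)   exp(8*I*pi/9)   exp(-8*I*pi/9)  exp(-2*I*pi/3)  exp(-4*I*pi/9)  exp(-2*I*pi/9)
  chi_2          1             exp(4*I*pi/9)   exp(8*I*pi/9)   exp(-2*I*pi/3)  exp(-2*I*pi/9)  exp(2*I*pi/9)   exp(2*I*pi/3)   exp(-8*I*pi/9)  exp(-4*I*pi/9)
  chi_3          1             exp(2*I*pi/3)   exp(-2*I*pi/3)  1               exp(2*I*pi/3)   exp(-2*I*pi/3)  1               exp(2*I*pi/3)   exp(-2*I*pi/3)
  chi_4          1             exp(8*I*pi/9)   exp(-2*I*pi/9)  exp(2*I*pi/3)   exp(-4*I*pi/9)  exp(4*I*pi/9)   exp(-2*I*pi/3)  exp(2*I*pi/9)   exp(-8*I*pi/9)
  chi_5          1             exp(-8*I*pi/9)  exp(2*I*pi/9)   exp(-2*I*pi/3)  exp(4*I*pi/9)   exp(-4*I*pi/9)  exp(2*I*pi/3)   exp(-2*I*pi/9)  exp(8*I*pi/9) 
  chi_6          1             exp(-2*I*pi/3)  exp(2*I*pi/3)   1               exp(-2*I*pi/3)  exp(2*I*pi/3)   1               exp(-2*I*pi/3)  exp(2*I*pi/3) 
  chi_7          1             exp(-4*I*pi/9)  exp(-8*I*pi/9)  exp(2*I*pi/3)   exp(2*I*pi/9)   exp(-2*I*pi/9)  exp(-2*I*pi/3)  exp(8*I*pi/9)   exp(4*I*pi/9) 
  chi_8          1             exp(-2*I*pi/9)  exp(-4*I*pi/9)  exp(-2*I*pi/3)  exp(-8*I*pi/9)  exp(8*I*pi/9)   exp(2*I*pi/3)   exp(4*I*pi/9)   exp(2*I*pi/9) 

Spot check: chi_2(0) = zeta_9^(2*0) = zeta_9^0 = 1.

Proof sketch: Z/9Z is abelian, so all 9 irreducible complex representations are 1-dimensional. They are given by chi_k(m) = zeta_9^(k*m) for k = 0,...,8. Row orthogonality: sum_m chi_k(m) conj(chi_l(m)) = 9 * [k = l].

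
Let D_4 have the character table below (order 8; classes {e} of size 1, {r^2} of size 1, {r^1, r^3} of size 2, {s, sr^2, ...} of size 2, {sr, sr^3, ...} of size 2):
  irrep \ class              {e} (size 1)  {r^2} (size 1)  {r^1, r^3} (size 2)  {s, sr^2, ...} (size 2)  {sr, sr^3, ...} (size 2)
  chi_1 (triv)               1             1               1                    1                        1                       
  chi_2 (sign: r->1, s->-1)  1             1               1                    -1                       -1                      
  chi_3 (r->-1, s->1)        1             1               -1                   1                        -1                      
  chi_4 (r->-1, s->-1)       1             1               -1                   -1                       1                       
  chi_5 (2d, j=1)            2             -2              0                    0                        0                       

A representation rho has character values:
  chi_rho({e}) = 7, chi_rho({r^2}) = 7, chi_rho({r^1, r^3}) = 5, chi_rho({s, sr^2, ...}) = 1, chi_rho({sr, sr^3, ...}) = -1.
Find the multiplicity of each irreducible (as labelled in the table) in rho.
Multiplicities: chi_1: 3, chi_2: 3, chi_3: 1, chi_4: 0, chi_5: 0.

Reasoning: Use <chi_rho, chi> = (1/|G|) sum_C |C| * chi_rho(C) * conj(chi(C)) with |G| = 8 for each irreducible chi in the table:
  <chi_rho, chi_1> = (1/8)[1*(7)*conj(1) + 1*(7)*conj(1) + 2*(5)*conj(1) + 2*(1)*conj(1) + 2*(-1)*conj(1)]
      = (1/8)[(7) + (7) + (10) + (2) + (-2)] = 24/8 = 3
  <chi_rho, chi_2> = (1/8)[1*(7)*conj(1) + 1*(7)*conj(1) + 2*(5)*conj(1) + 2*(1)*conj(-1) + 2*(-1)*conj(-1)]
      = (1/8)[(7) + (7) + (10) + (-2) + (2)] = 24/8 = 3
  <chi_rho, chi_3> = (1/8)[1*(7)*conj(1) + 1*(7)*conj(1) + 2*(5)*conj(-1) + 2*(1)*conj(1) + 2*(-1)*conj(-1)]
      = (1/8)[(7) + (7) + (-10) + (2) + (2)] = 8/8 = 1
  <chi_rho, chi_4> = (1/8)[1*(7)*conj(1) + 1*(7)*conj(1) + 2*(5)*conj(-1) + 2*(1)*conj(-1) + 2*(-1)*conj(1)]
      = (1/8)[(7) + (7) + (-10) + (-2) + (-2)] = 0/8 = 0
  <chi_rho, chi_5> = (1/8)[1*(7)*conj(2) + 1*(7)*conj(-2) + 2*(5)*conj(0) + 2*(1)*conj(0) + 2*(-1)*conj(0)]
      = (1/8)[(14) + (-14) + (0) + (0) + (0)] = 0/8 = 0
Dimension check: dim(rho) = sum (mult * dim) = 3*1 + 3*1 + 1*1 + 0*1 + 0*2 = 7 = chi_rho(e) = 7.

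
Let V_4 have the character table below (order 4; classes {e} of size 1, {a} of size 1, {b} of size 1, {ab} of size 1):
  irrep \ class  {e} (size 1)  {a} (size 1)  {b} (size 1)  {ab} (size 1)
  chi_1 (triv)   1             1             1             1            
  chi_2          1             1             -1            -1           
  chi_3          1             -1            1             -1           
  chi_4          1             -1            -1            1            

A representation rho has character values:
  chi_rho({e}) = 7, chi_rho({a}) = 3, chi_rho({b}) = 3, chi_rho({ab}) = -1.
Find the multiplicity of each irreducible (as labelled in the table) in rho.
Multiplicities: chi_1: 3, chi_2: 2, chi_3: 2, chi_4: 0.

Reasoning: Use <chi_rho, chi> = (1/|G|) sum_C |C| * chi_rho(C) * conj(chi(C)) with |G| = 4 for each irreducible chi in the table:
  <chi_rho, chi_1> = (1/4)[1*(7)*conj(1) + 1*(3)*conj(1) + 1*(3)*conj(1) + 1*(-1)*conj(1)]
      = (1/4)[(7) + (3) + (3) + (-1)] = 12/4 = 3
  <chi_rho, chi_2> = (1/4)[1*(7)*conj(1) + 1*(3)*conj(1) + 1*(3)*conj(-1) + 1*(-1)*conj(-1)]
      = (1/4)[(7) + (3) + (-3) + (1)] = 8/4 = 2
  <chi_rho, chi_3> = (1/4)[1*(7)*conj(1) + 1*(3)*conj(-1) + 1*(3)*conj(1) + 1*(-1)*conj(-1)]
      = (1/4)[(7) + (-3) + (3) + (1)] = 8/4 = 2
  <chi_rho, chi_4> = (1/4)[1*(7)*conj(1) + 1*(3)*conj(-1) + 1*(3)*conj(-1) + 1*(-1)*conj(1)]
      = (1/4)[(7) + (-3) + (-3) + (-1)] = 0/4 = 0
Dimension check: dim(rho) = sum (mult * dim) = 3*1 + 2*1 + 2*1 + 0*1 = 7 = chi_rho(e) = 7.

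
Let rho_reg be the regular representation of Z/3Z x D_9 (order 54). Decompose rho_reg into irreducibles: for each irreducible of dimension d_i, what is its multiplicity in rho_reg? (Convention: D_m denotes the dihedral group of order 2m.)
Each irreducible V_i of dimension d_i appears with multiplicity d_i, i.e. rho_reg = (direct sum over all irreducibles V_i) d_i V_i. The irreducible dimensions for Z/3Z x D_9 are 1, 1, 1, 1, 1, 1, 2, 2, 2, 2, 2, 2, 2, 2, 2, 2, 2, 2: 6 irreducibles of dimension 1, each with multiplicity 1; 12 irreducibles of dimension 2, each with multiplicity 2. Total dimension 6*1*1 + 12*2*2 = 54 = |G|.

Justification: General theorem: in the regular representation of a finite group G, each irreducible appears with multiplicity equal to its dimension. Check: dim(rho_reg) = sum d_i^2 = 1 + 1 + 1 + 1 + 1 + 1 + 4 + 4 + 4 + 4 + 4 + 4 + 4 + 4 + 4 + 4 + 4 + 4 = 54 = |G|.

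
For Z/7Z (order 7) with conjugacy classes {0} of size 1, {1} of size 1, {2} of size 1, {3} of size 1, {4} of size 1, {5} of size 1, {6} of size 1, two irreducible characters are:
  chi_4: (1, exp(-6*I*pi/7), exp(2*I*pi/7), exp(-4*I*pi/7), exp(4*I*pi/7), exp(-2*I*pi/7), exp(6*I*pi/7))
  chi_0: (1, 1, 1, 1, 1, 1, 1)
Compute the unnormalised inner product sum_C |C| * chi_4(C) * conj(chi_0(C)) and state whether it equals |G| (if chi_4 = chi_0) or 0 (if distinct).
Sum = 0; so <chi_4, chi_0> = 0 (distinct irreducibles are orthogonal).

Solution. Compute term by term over conjugacy classes (|C| * chi_4(C) * conj(chi_0(C))):
  1*(1)*conj(1) + 1*(exp(-6*I*pi/7))*conj(1) + 1*(exp(2*I*pi/7))*conj(1) + 1*(exp(-4*I*pi/7))*conj(1) + 1*(exp(4*I*pi/7))*conj(1) + 1*(exp(-2*I*pi/7))*conj(1) + 1*(exp(6*I*pi/7))*conj(1)
  = (1) + (exp(-6*I*pi/7)) + (exp(2*I*pi/7)) + (exp(-4*I*pi/7)) + (exp(4*I*pi/7)) + (exp(-2*I*pi/7)) + (exp(6*I*pi/7))
  = 0.
(Exp terms are combined using exp(i*s)*conj(exp(i*t)) = exp(i*(s-t)), and sums of them are collapsed using the identity that for every m > 1 the m distinct m-th roots of unity sum to 0, e.g. 1 + exp(2*I*pi/3) + exp(-2*I*pi/3) = 0.)
Dividing by |G| = 7 gives 0/7 = 0, matching the row-orthogonality relation <chi_4, chi_0> = [chi_4 = chi_0].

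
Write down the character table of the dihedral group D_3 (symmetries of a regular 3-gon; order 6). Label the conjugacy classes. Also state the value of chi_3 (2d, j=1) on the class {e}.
Conjugacy classes: {e} of size 1, {r^1, r^2} of size 2, {s, sr, ..., sr^2} of size 3.
Character table:
  irrep \ class              {e} (size 1)  {r^1, r^2} (size 2)  {s, sr, ..., sr^2} (size 3)
  chi_1 (triv)               1             1                    1                          
  chi_2 (sign: r->1, s->-1)  1             1                    -1                         
  chi_3 (2d, j=1)            2             -1                   0                          

Spot check: chi_3 (2d, j=1) on {e} = 2.

Reasoning: D_3 has order 2*3 = 6 with 3 conjugacy classes, hence 3 irreducibles. Sum of squared dims 1 + 1 + 4 = 6 = |G|. Linear characters come from the abelianisation; the 2-dimensional irreps have character r^k -> 2*cos(2*pi*j*k/3), reflections -> 0.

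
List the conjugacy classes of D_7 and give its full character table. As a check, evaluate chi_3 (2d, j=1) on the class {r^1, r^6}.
Conjugacy classes: {e} of size 1, {r^1, r^6} of size 2, {r^2, r^5} of size 2, {r^3, r^4} of size 2, {s, sr, ..., sr^6} of size 7.
Character table:
  irrep \ class              {e} (size 1)  {r^1, r^6} (size 2)  {r^2, r^5} (size 2)  {r^3, r^4} (size 2)  {s, sr, ..., sr^6} (size 7)
  chi_1 (triv)               1             1                    1                    1                    1                          
  chi_2 (sign: r->1, s->-1)  1             1                    1                    1                    -1                         
  chi_3 (2d, j=1)            2             2*cos(2*pi/7)        -2*cos(3*pi/7)       -2*cos(pi/7)         0                          
  chi_4 (2d, j=2)            2             -2*cos(3*pi/7)       -2*cos(pi/7)         2*cos(2*pi/7)        0                          
  chi_5 (2d, j=3)            2             -2*cos(pi/7)         2*cos(2*pi/7)        -2*cos(3*pi/7)       0                          

Spot check: chi_3 (2d, j=1) on {r^1, r^6} = 2*cos(2*pi/7).

Derivation: D_7 has order 2*7 = 14 with 5 conjugacy classes, hence 5 irreducibles. Sum of squared dims 1 + 1 + 4 + 4 + 4 = 14 = |G|. Linear characters come from the abelianisation; the 2-dimensional irreps have character r^k -> 2*cos(2*pi*j*k/7), reflections -> 0.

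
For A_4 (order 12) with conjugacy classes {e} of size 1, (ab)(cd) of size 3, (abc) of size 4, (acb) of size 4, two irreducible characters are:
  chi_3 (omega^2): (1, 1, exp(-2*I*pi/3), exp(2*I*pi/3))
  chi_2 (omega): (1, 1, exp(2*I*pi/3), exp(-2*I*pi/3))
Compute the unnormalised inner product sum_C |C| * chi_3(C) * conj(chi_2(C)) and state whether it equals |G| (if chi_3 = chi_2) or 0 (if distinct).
Sum = 0; so <chi_3, chi_2> = 0 (distinct irreducibles are orthogonal).

Proof sketch: Compute term by term over conjugacy classes (|C| * chi_3(C) * conj(chi_2(C))):
  1*(1)*conj(1) + 3*(1)*conj(1) + 4*(exp(-2*I*pi/3))*conj(exp(2*I*pi/3)) + 4*(exp(2*I*pi/3))*conj(exp(-2*I*pi/3))
  = (1) + (3) + (4*exp(2*I*pi/3)) + (4*exp(-2*I*pi/3))
  = 0.
(Exp terms are combined using exp(i*s)*conj(exp(i*t)) = exp(i*(s-t)), and sums of them are collapsed using the identity that for every m > 1 the m distinct m-th roots of unity sum to 0, e.g. 1 + exp(2*I*pi/3) + exp(-2*I*pi/3) = 0.)
Dividing by |G| = 12 gives 0/12 = 0, matching the row-orthogonality relation <chi_3, chi_2> = [chi_3 = chi_2].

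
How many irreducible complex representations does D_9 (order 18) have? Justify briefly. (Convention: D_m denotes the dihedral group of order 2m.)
6

Derivation: The number of irreducible complex representations of a finite group equals its number of conjugacy classes. D_9 has 6 conjugacy classes ((n+3)/2 for n odd), so D_9 (order 18) has exactly 6 irreducible complex representations.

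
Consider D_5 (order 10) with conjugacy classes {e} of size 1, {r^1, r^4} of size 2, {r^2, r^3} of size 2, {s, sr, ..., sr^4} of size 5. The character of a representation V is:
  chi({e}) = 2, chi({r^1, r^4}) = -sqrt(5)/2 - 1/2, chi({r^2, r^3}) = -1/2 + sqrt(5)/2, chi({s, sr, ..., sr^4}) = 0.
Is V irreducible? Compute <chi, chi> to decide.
Irreducible: <chi, chi> = 1.

Working: <chi, chi> = (1/|G|) sum_C |C| * |chi(C)|^2 = (1/10)[1*|2|^2 + 2*|-sqrt(5)/2 - 1/2|^2 + 2*|-1/2 + sqrt(5)/2|^2 + 5*|0|^2]
  = (1/10)[(4) + (sqrt(5) + 3) + (3 - sqrt(5)) + (0)] = 10/10 = 1.
A character is irreducible iff <chi, chi> = 1, so this representation is irreducible.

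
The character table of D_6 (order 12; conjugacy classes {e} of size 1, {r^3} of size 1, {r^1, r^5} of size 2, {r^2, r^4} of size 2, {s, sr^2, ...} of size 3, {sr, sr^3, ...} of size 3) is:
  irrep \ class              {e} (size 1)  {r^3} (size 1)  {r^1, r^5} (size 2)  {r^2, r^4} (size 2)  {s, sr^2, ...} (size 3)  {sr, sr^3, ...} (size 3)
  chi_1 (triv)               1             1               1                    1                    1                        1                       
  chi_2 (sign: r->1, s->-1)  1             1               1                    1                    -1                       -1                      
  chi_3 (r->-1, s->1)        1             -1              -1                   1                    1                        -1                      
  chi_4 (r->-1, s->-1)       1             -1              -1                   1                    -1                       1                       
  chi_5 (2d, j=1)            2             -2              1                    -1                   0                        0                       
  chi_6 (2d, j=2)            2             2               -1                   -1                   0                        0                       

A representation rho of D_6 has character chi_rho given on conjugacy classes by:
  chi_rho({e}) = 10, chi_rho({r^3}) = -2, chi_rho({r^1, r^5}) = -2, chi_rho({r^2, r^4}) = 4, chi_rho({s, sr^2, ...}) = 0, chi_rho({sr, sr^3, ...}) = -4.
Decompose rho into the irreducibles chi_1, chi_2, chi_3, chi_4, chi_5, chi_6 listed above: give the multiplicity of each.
Multiplicities: chi_1: 0, chi_2: 2, chi_3: 3, chi_4: 1, chi_5: 1, chi_6: 1.

Details: Use <chi_rho, chi> = (1/|G|) sum_C |C| * chi_rho(C) * conj(chi(C)) with |G| = 12 for each irreducible chi in the table:
  <chi_rho, chi_1> = (1/12)[1*(10)*conj(1) + 1*(-2)*conj(1) + 2*(-2)*conj(1) + 2*(4)*conj(1) + 3*(0)*conj(1) + 3*(-4)*conj(1)]
      = (1/12)[(10) + (-2) + (-4) + (8) + (0) + (-12)] = 0/12 = 0
  <chi_rho, chi_2> = (1/12)[1*(10)*conj(1) + 1*(-2)*conj(1) + 2*(-2)*conj(1) + 2*(4)*conj(1) + 3*(0)*conj(-1) + 3*(-4)*conj(-1)]
      = (1/12)[(10) + (-2) + (-4) + (8) + (0) + (12)] = 24/12 = 2
  <chi_rho, chi_3> = (1/12)[1*(10)*conj(1) + 1*(-2)*conj(-1) + 2*(-2)*conj(-1) + 2*(4)*conj(1) + 3*(0)*conj(1) + 3*(-4)*conj(-1)]
      = (1/12)[(10) + (2) + (4) + (8) + (0) + (12)] = 36/12 = 3
  <chi_rho, chi_4> = (1/12)[1*(10)*conj(1) + 1*(-2)*conj(-1) + 2*(-2)*conj(-1) + 2*(4)*conj(1) + 3*(0)*conj(-1) + 3*(-4)*conj(1)]
      = (1/12)[(10) + (2) + (4) + (8) + (0) + (-12)] = 12/12 = 1
  <chi_rho, chi_5> = (1/12)[1*(10)*conj(2) + 1*(-2)*conj(-2) + 2*(-2)*conj(1) + 2*(4)*conj(-1) + 3*(0)*conj(0) + 3*(-4)*conj(0)]
      = (1/12)[(20) + (4) + (-4) + (-8) + (0) + (0)] = 12/12 = 1
  <chi_rho, chi_6> = (1/12)[1*(10)*conj(2) + 1*(-2)*conj(2) + 2*(-2)*conj(-1) + 2*(4)*conj(-1) + 3*(0)*conj(0) + 3*(-4)*conj(0)]
      = (1/12)[(20) + (-4) + (4) + (-8) + (0) + (0)] = 12/12 = 1
Dimension check: dim(rho) = sum (mult * dim) = 0*1 + 2*1 + 3*1 + 1*1 + 1*2 + 1*2 = 10 = chi_rho(e) = 10.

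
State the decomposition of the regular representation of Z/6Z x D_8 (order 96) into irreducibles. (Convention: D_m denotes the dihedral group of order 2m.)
Each irreducible V_i of dimension d_i appears with multiplicity d_i, i.e. rho_reg = (direct sum over all irreducibles V_i) d_i V_i. The irreducible dimensions for Z/6Z x D_8 are 1, 1, 1, 1, 1, 1, 1, 1, 1, 1, 1, 1, 1, 1, 1, 1, 1, 1, 1, 1, 1, 1, 1, 1, 2, 2, 2, 2, 2, 2, 2, 2, 2, 2, 2, 2, 2, 2, 2, 2, 2, 2: 24 irreducibles of dimension 1, each with multiplicity 1; 18 irreducibles of dimension 2, each with multiplicity 2. Total dimension 24*1*1 + 18*2*2 = 96 = |G|.

Details: General theorem: in the regular representation of a finite group G, each irreducible appears with multiplicity equal to its dimension. Check: dim(rho_reg) = sum d_i^2 = 1 + 1 + 1 + 1 + 1 + 1 + 1 + 1 + 1 + 1 + 1 + 1 + 1 + 1 + 1 + 1 + 1 + 1 + 1 + 1 + 1 + 1 + 1 + 1 + 4 + 4 + 4 + 4 + 4 + 4 + 4 + 4 + 4 + 4 + 4 + 4 + 4 + 4 + 4 + 4 + 4 + 4 = 96 = |G|.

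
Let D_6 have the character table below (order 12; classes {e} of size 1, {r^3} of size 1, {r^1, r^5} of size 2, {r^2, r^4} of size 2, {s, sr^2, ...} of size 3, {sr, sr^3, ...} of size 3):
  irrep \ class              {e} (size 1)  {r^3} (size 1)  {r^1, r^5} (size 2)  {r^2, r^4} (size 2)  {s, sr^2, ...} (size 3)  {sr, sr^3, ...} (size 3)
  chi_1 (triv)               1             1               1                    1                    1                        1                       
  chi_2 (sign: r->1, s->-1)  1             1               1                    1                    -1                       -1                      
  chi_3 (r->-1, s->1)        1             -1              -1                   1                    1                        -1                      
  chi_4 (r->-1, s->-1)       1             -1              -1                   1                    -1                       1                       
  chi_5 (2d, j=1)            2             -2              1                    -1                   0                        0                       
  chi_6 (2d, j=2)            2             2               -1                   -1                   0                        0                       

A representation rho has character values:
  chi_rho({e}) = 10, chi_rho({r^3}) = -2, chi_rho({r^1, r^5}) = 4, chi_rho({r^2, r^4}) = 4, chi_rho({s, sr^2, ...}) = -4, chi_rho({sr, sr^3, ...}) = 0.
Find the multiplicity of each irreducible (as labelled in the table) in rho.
Multiplicities: chi_1: 1, chi_2: 3, chi_3: 0, chi_4: 2, chi_5: 2, chi_6: 0.

Why: Use <chi_rho, chi> = (1/|G|) sum_C |C| * chi_rho(C) * conj(chi(C)) with |G| = 12 for each irreducible chi in the table:
  <chi_rho, chi_1> = (1/12)[1*(10)*conj(1) + 1*(-2)*conj(1) + 2*(4)*conj(1) + 2*(4)*conj(1) + 3*(-4)*conj(1) + 3*(0)*conj(1)]
      = (1/12)[(10) + (-2) + (8) + (8) + (-12) + (0)] = 12/12 = 1
  <chi_rho, chi_2> = (1/12)[1*(10)*conj(1) + 1*(-2)*conj(1) + 2*(4)*conj(1) + 2*(4)*conj(1) + 3*(-4)*conj(-1) + 3*(0)*conj(-1)]
      = (1/12)[(10) + (-2) + (8) + (8) + (12) + (0)] = 36/12 = 3
  <chi_rho, chi_3> = (1/12)[1*(10)*conj(1) + 1*(-2)*conj(-1) + 2*(4)*conj(-1) + 2*(4)*conj(1) + 3*(-4)*conj(1) + 3*(0)*conj(-1)]
      = (1/12)[(10) + (2) + (-8) + (8) + (-12) + (0)] = 0/12 = 0
  <chi_rho, chi_4> = (1/12)[1*(10)*conj(1) + 1*(-2)*conj(-1) + 2*(4)*conj(-1) + 2*(4)*conj(1) + 3*(-4)*conj(-1) + 3*(0)*conj(1)]
      = (1/12)[(10) + (2) + (-8) + (8) + (12) + (0)] = 24/12 = 2
  <chi_rho, chi_5> = (1/12)[1*(10)*conj(2) + 1*(-2)*conj(-2) + 2*(4)*conj(1) + 2*(4)*conj(-1) + 3*(-4)*conj(0) + 3*(0)*conj(0)]
      = (1/12)[(20) + (4) + (8) + (-8) + (0) + (0)] = 24/12 = 2
  <chi_rho, chi_6> = (1/12)[1*(10)*conj(2) + 1*(-2)*conj(2) + 2*(4)*conj(-1) + 2*(4)*conj(-1) + 3*(-4)*conj(0) + 3*(0)*conj(0)]
      = (1/12)[(20) + (-4) + (-8) + (-8) + (0) + (0)] = 0/12 = 0
Dimension check: dim(rho) = sum (mult * dim) = 1*1 + 3*1 + 0*1 + 2*1 + 2*2 + 0*2 = 10 = chi_rho(e) = 10.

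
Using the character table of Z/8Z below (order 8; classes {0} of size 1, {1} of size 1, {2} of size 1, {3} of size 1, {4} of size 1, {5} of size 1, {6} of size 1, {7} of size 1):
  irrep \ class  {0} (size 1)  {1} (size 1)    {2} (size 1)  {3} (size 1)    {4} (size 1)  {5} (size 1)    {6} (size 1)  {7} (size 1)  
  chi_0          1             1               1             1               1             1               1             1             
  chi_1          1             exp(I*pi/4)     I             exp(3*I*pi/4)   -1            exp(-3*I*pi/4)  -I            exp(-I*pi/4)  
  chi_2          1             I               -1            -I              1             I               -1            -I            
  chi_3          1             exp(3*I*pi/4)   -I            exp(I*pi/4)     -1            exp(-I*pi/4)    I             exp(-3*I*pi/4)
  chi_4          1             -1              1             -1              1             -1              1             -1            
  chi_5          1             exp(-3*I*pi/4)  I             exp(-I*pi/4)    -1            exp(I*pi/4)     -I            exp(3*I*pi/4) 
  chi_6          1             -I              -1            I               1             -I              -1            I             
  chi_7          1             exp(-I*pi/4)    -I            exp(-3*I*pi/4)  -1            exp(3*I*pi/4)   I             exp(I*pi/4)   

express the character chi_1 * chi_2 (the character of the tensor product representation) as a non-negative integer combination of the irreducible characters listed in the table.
chi_1 tensor chi_2 = chi_3 (all other irreducibles have multiplicity 0).

Argument: The character of a tensor product is the pointwise product (chi_1 * chi_2)(C) = chi_1(C) * chi_2(C):
  {0}: (1)*(1), {1}: (exp(I*pi/4))*(I), {2}: (I)*(-1), {3}: (exp(3*I*pi/4))*(-I), {4}: (-1)*(1), {5}: (exp(-3*I*pi/4))*(I), {6}: (-I)*(-1), {7}: (exp(-I*pi/4))*(-I)
so (chi_1 * chi_2) takes values
  {0} -> 1, {1} -> exp(3*I*pi/4), {2} -> -I, {3} -> -exp(-3*I*pi/4), {4} -> -1, {5} -> exp(-I*pi/4), {6} -> I, {7} -> -exp(I*pi/4).
Now take the inner product of this character with each irreducible chi from the table, <chi_1*chi_2, chi> = (1/8) sum_C |C| (chi_1*chi_2)(C) conj(chi(C)):
  <chi_1*chi_2, chi_0> = (1/8)[1*(1)*conj(1) + 1*(exp(3*I*pi/4))*conj(1) + 1*(-I)*conj(1) + 1*(-exp(-3*I*pi/4))*conj(1) + 1*(-1)*conj(1) + 1*(exp(-I*pi/4))*conj(1) + 1*(I)*conj(1) + 1*(-exp(I*pi/4))*conj(1)]
      = (1/8)[(1) + (exp(3*I*pi/4)) + (-I) + (-exp(-3*I*pi/4)) + (-1) + (exp(-I*pi/4)) + (I) + (-exp(I*pi/4))] = 0/8 = 0
  <chi_1*chi_2, chi_1> = (1/8)[1*(1)*conj(1) + 1*(exp(3*I*pi/4))*conj(exp(I*pi/4)) + 1*(-I)*conj(I) + 1*(-exp(-3*I*pi/4))*conj(exp(3*I*pi/4)) + 1*(-1)*conj(-1) + 1*(exp(-I*pi/4))*conj(exp(-3*I*pi/4)) + 1*(I)*conj(-I) + 1*(-exp(I*pi/4))*conj(exp(-I*pi/4))]
      = (1/8)[(1) + (I) + (-1) + (-I) + (1) + (I) + (-1) + (-I)] = 0/8 = 0
  <chi_1*chi_2, chi_2> = (1/8)[1*(1)*conj(1) + 1*(exp(3*I*pi/4))*conj(I) + 1*(-I)*conj(-1) + 1*(-exp(-3*I*pi/4))*conj(-I) + 1*(-1)*conj(1) + 1*(exp(-I*pi/4))*conj(I) + 1*(I)*conj(-1) + 1*(-exp(I*pi/4))*conj(-I)]
      = (1/8)[(1) + (-exp(-3*I*pi/4)) + (I) + (-exp(-I*pi/4)) + (-1) + (-exp(I*pi/4)) + (-I) + (-exp(3*I*pi/4))] = 0/8 = 0
  <chi_1*chi_2, chi_3> = (1/8)[1*(1)*conj(1) + 1*(exp(3*I*pi/4))*conj(exp(3*I*pi/4)) + 1*(-I)*conj(-I) + 1*(-exp(-3*I*pi/4))*conj(exp(I*pi/4)) + 1*(-1)*conj(-1) + 1*(exp(-I*pi/4))*conj(exp(-I*pi/4)) + 1*(I)*conj(I) + 1*(-exp(I*pi/4))*conj(exp(-3*I*pi/4))]
      = (1/8)[(1) + (1) + (1) + (1) + (1) + (1) + (1) + (1)] = 8/8 = 1
  <chi_1*chi_2, chi_4> = (1/8)[1*(1)*conj(1) + 1*(exp(3*I*pi/4))*conj(-1) + 1*(-I)*conj(1) + 1*(-exp(-3*I*pi/4))*conj(-1) + 1*(-1)*conj(1) + 1*(exp(-I*pi/4))*conj(-1) + 1*(I)*conj(1) + 1*(-exp(I*pi/4))*conj(-1)]
      = (1/8)[(1) + (-exp(3*I*pi/4)) + (-I) + (exp(-3*I*pi/4)) + (-1) + (-exp(-I*pi/4)) + (I) + (exp(I*pi/4))] = 0/8 = 0
  <chi_1*chi_2, chi_5> = (1/8)[1*(1)*conj(1) + 1*(exp(3*I*pi/4))*conj(exp(-3*I*pi/4)) + 1*(-I)*conj(I) + 1*(-exp(-3*I*pi/4))*conj(exp(-I*pi/4)) + 1*(-1)*conj(-1) + 1*(exp(-I*pi/4))*conj(exp(I*pi/4)) + 1*(I)*conj(-I) + 1*(-exp(I*pi/4))*conj(exp(3*I*pi/4))]
      = (1/8)[(1) + (-I) + (-1) + (I) + (1) + (-I) + (-1) + (I)] = 0/8 = 0
  <chi_1*chi_2, chi_6> = (1/8)[1*(1)*conj(1) + 1*(exp(3*I*pi/4))*conj(-I) + 1*(-I)*conj(-1) + 1*(-exp(-3*I*pi/4))*conj(I) + 1*(-1)*conj(1) + 1*(exp(-I*pi/4))*conj(-I) + 1*(I)*conj(-1) + 1*(-exp(I*pi/4))*conj(I)]
      = (1/8)[(1) + (exp(-3*I*pi/4)) + (I) + (exp(-I*pi/4)) + (-1) + (exp(I*pi/4)) + (-I) + (exp(3*I*pi/4))] = 0/8 = 0
  <chi_1*chi_2, chi_7> = (1/8)[1*(1)*conj(1) + 1*(exp(3*I*pi/4))*conj(exp(-I*pi/4)) + 1*(-I)*conj(-I) + 1*(-exp(-3*I*pi/4))*conj(exp(-3*I*pi/4)) + 1*(-1)*conj(-1) + 1*(exp(-I*pi/4))*conj(exp(3*I*pi/4)) + 1*(I)*conj(I) + 1*(-exp(I*pi/4))*conj(exp(I*pi/4))]
      = (1/8)[(1) + (-1) + (1) + (-1) + (1) + (-1) + (1) + (-1)] = 0/8 = 0
(Exp terms are combined using exp(i*s)*conj(exp(i*t)) = exp(i*(s-t)), and sums of them are collapsed using the identity that for every m > 1 the m distinct m-th roots of unity sum to 0, e.g. 1 + exp(2*I*pi/3) + exp(-2*I*pi/3) = 0.)
Hence the multiplicities are chi_3: 1. Dimension check: dim(chi_1)*dim(chi_2) = 1*1 = 1 and sum (mult * dim) = 1*1 = 1.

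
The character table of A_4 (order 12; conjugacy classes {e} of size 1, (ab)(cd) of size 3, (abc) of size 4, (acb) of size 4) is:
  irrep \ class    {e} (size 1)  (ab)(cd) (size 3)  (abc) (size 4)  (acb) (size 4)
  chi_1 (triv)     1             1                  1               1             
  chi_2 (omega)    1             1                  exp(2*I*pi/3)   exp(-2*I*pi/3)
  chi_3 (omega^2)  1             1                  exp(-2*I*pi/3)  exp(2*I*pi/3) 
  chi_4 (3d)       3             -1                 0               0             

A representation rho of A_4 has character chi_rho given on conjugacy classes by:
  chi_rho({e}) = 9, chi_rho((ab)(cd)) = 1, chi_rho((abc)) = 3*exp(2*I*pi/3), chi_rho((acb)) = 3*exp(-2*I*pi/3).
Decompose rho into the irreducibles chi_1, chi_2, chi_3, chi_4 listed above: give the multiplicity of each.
Multiplicities: chi_1: 0, chi_2: 3, chi_3: 0, chi_4: 2.

Proof sketch: Use <chi_rho, chi> = (1/|G|) sum_C |C| * chi_rho(C) * conj(chi(C)) with |G| = 12 for each irreducible chi in the table:
  <chi_rho, chi_1> = (1/12)[1*(9)*conj(1) + 3*(1)*conj(1) + 4*(3*exp(2*I*pi/3))*conj(1) + 4*(3*exp(-2*I*pi/3))*conj(1)]
      = (1/12)[(9) + (3) + (12*exp(2*I*pi/3)) + (12*exp(-2*I*pi/3))] = 0/12 = 0
  <chi_rho, chi_2> = (1/12)[1*(9)*conj(1) + 3*(1)*conj(1) + 4*(3*exp(2*I*pi/3))*conj(exp(2*I*pi/3)) + 4*(3*exp(-2*I*pi/3))*conj(exp(-2*I*pi/3))]
      = (1/12)[(9) + (3) + (12) + (12)] = 36/12 = 3
  <chi_rho, chi_3> = (1/12)[1*(9)*conj(1) + 3*(1)*conj(1) + 4*(3*exp(2*I*pi/3))*conj(exp(-2*I*pi/3)) + 4*(3*exp(-2*I*pi/3))*conj(exp(2*I*pi/3))]
      = (1/12)[(9) + (3) + (12*exp(-2*I*pi/3)) + (12*exp(2*I*pi/3))] = 0/12 = 0
  <chi_rho, chi_4> = (1/12)[1*(9)*conj(3) + 3*(1)*conj(-1) + 4*(3*exp(2*I*pi/3))*conj(0) + 4*(3*exp(-2*I*pi/3))*conj(0)]
      = (1/12)[(27) + (-3) + (0) + (0)] = 24/12 = 2
(Exp terms are combined using exp(i*s)*conj(exp(i*t)) = exp(i*(s-t)), and sums of them are collapsed using the identity that for every m > 1 the m distinct m-th roots of unity sum to 0, e.g. 1 + exp(2*I*pi/3) + exp(-2*I*pi/3) = 0.)
Dimension check: dim(rho) = sum (mult * dim) = 0*1 + 3*1 + 0*1 + 2*3 = 9 = chi_rho(e) = 9.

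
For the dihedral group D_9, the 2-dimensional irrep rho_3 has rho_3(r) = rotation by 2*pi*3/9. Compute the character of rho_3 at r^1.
chi_{rho_3}(r^1) = 2*cos(2*pi*3*1/9) = -1

Working: rho_3(r^1) is rotation by angle 2*pi*3*1/9, whose trace is 2*cos(2*pi*3*1/9) = -1.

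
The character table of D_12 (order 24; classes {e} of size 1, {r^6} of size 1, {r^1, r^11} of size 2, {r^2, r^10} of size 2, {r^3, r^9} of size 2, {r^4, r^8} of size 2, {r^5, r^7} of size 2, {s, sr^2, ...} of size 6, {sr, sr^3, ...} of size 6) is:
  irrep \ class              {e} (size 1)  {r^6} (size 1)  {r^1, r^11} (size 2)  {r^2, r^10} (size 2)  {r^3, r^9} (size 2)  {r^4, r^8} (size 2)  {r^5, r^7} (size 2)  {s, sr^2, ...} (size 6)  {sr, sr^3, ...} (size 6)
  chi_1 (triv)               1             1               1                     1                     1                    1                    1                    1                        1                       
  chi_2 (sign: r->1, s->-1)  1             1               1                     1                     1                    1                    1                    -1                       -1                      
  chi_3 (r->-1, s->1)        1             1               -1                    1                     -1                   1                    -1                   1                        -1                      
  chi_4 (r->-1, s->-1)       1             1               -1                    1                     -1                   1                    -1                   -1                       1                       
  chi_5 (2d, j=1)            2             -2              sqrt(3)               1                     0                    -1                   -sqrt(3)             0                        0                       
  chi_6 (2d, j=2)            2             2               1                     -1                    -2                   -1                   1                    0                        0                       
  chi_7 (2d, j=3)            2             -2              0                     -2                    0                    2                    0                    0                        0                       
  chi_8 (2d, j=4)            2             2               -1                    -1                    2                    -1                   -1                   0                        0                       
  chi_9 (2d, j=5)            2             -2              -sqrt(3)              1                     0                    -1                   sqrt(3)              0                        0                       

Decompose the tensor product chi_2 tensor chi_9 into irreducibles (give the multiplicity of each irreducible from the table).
chi_2 tensor chi_9 = chi_9 (all other irreducibles have multiplicity 0).

Proof sketch: The character of a tensor product is the pointwise product (chi_2 * chi_9)(C) = chi_2(C) * chi_9(C):
  {e}: (1)*(2), {r^6}: (1)*(-2), {r^1, r^11}: (1)*(-sqrt(3)), {r^2, r^10}: (1)*(1), {r^3, r^9}: (1)*(0), {r^4, r^8}: (1)*(-1), {r^5, r^7}: (1)*(sqrt(3)), {s, sr^2, ...}: (-1)*(0), {sr, sr^3, ...}: (-1)*(0)
so (chi_2 * chi_9) takes values
  {e} -> 2, {r^6} -> -2, {r^1, r^11} -> -sqrt(3), {r^2, r^10} -> 1, {r^3, r^9} -> 0, {r^4, r^8} -> -1, {r^5, r^7} -> sqrt(3), {s, sr^2, ...} -> 0, {sr, sr^3, ...} -> 0.
Now take the inner product of this character with each irreducible chi from the table, <chi_2*chi_9, chi> = (1/24) sum_C |C| (chi_2*chi_9)(C) conj(chi(C)):
  <chi_2*chi_9, chi_1> = (1/24)[1*(2)*conj(1) + 1*(-2)*conj(1) + 2*(-sqrt(3))*conj(1) + 2*(1)*conj(1) + 2*(0)*conj(1) + 2*(-1)*conj(1) + 2*(sqrt(3))*conj(1) + 6*(0)*conj(1) + 6*(0)*conj(1)]
      = (1/24)[(2) + (-2) + (-2*sqrt(3)) + (2) + (0) + (-2) + (2*sqrt(3)) + (0) + (0)] = 0/24 = 0
  <chi_2*chi_9, chi_2> = (1/24)[1*(2)*conj(1) + 1*(-2)*conj(1) + 2*(-sqrt(3))*conj(1) + 2*(1)*conj(1) + 2*(0)*conj(1) + 2*(-1)*conj(1) + 2*(sqrt(3))*conj(1) + 6*(0)*conj(-1) + 6*(0)*conj(-1)]
      = (1/24)[(2) + (-2) + (-2*sqrt(3)) + (2) + (0) + (-2) + (2*sqrt(3)) + (0) + (0)] = 0/24 = 0
  <chi_2*chi_9, chi_3> = (1/24)[1*(2)*conj(1) + 1*(-2)*conj(1) + 2*(-sqrt(3))*conj(-1) + 2*(1)*conj(1) + 2*(0)*conj(-1) + 2*(-1)*conj(1) + 2*(sqrt(3))*conj(-1) + 6*(0)*conj(1) + 6*(0)*conj(-1)]
      = (1/24)[(2) + (-2) + (2*sqrt(3)) + (2) + (0) + (-2) + (-2*sqrt(3)) + (0) + (0)] = 0/24 = 0
  <chi_2*chi_9, chi_4> = (1/24)[1*(2)*conj(1) + 1*(-2)*conj(1) + 2*(-sqrt(3))*conj(-1) + 2*(1)*conj(1) + 2*(0)*conj(-1) + 2*(-1)*conj(1) + 2*(sqrt(3))*conj(-1) + 6*(0)*conj(-1) + 6*(0)*conj(1)]
      = (1/24)[(2) + (-2) + (2*sqrt(3)) + (2) + (0) + (-2) + (-2*sqrt(3)) + (0) + (0)] = 0/24 = 0
  <chi_2*chi_9, chi_5> = (1/24)[1*(2)*conj(2) + 1*(-2)*conj(-2) + 2*(-sqrt(3))*conj(sqrt(3)) + 2*(1)*conj(1) + 2*(0)*conj(0) + 2*(-1)*conj(-1) + 2*(sqrt(3))*conj(-sqrt(3)) + 6*(0)*conj(0) + 6*(0)*conj(0)]
      = (1/24)[(4) + (4) + (-6) + (2) + (0) + (2) + (-6) + (0) + (0)] = 0/24 = 0
  <chi_2*chi_9, chi_6> = (1/24)[1*(2)*conj(2) + 1*(-2)*conj(2) + 2*(-sqrt(3))*conj(1) + 2*(1)*conj(-1) + 2*(0)*conj(-2) + 2*(-1)*conj(-1) + 2*(sqrt(3))*conj(1) + 6*(0)*conj(0) + 6*(0)*conj(0)]
      = (1/24)[(4) + (-4) + (-2*sqrt(3)) + (-2) + (0) + (2) + (2*sqrt(3)) + (0) + (0)] = 0/24 = 0
  <chi_2*chi_9, chi_7> = (1/24)[1*(2)*conj(2) + 1*(-2)*conj(-2) + 2*(-sqrt(3))*conj(0) + 2*(1)*conj(-2) + 2*(0)*conj(0) + 2*(-1)*conj(2) + 2*(sqrt(3))*conj(0) + 6*(0)*conj(0) + 6*(0)*conj(0)]
      = (1/24)[(4) + (4) + (0) + (-4) + (0) + (-4) + (0) + (0) + (0)] = 0/24 = 0
  <chi_2*chi_9, chi_8> = (1/24)[1*(2)*conj(2) + 1*(-2)*conj(2) + 2*(-sqrt(3))*conj(-1) + 2*(1)*conj(-1) + 2*(0)*conj(2) + 2*(-1)*conj(-1) + 2*(sqrt(3))*conj(-1) + 6*(0)*conj(0) + 6*(0)*conj(0)]
      = (1/24)[(4) + (-4) + (2*sqrt(3)) + (-2) + (0) + (2) + (-2*sqrt(3)) + (0) + (0)] = 0/24 = 0
  <chi_2*chi_9, chi_9> = (1/24)[1*(2)*conj(2) + 1*(-2)*conj(-2) + 2*(-sqrt(3))*conj(-sqrt(3)) + 2*(1)*conj(1) + 2*(0)*conj(0) + 2*(-1)*conj(-1) + 2*(sqrt(3))*conj(sqrt(3)) + 6*(0)*conj(0) + 6*(0)*conj(0)]
      = (1/24)[(4) + (4) + (6) + (2) + (0) + (2) + (6) + (0) + (0)] = 24/24 = 1
Hence the multiplicities are chi_9: 1. Dimension check: dim(chi_2)*dim(chi_9) = 1*2 = 2 and sum (mult * dim) = 1*2 = 2.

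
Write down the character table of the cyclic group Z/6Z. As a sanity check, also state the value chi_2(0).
Character table of Z/6Z (irreps indexed chi_0,...,chi_5 with chi_k(m) = zeta_6^(k*m), zeta_6 = exp(2*pi*i/6)):
  irrep \ class  {0} (size 1)  {1} (size 1)    {2} (size 1)    {3} (size 1)  {4} (size 1)    {5} (size 1)  
  chi_0          1             1               1               1             1               1             
  chi_1          1             exp(I*pi/3)     exp(2*I*pi/3)   -1            exp(-2*I*pi/3)  exp(-I*pi/3)  
  chi_2          1             exp(2*I*pi/3)   exp(-2*I*pi/3)  1             exp(2*I*pi/3)   exp(-2*I*pi/3)
  chi_3          1             -1              1               -1            1               -1            
  chi_4          1             exp(-2*I*pi/3)  exp(2*I*pi/3)   1             exp(-2*I*pi/3)  exp(2*I*pi/3) 
  chi_5          1             exp(-I*pi/3)    exp(-2*I*pi/3)  -1            exp(2*I*pi/3)   exp(I*pi/3)   

Spot check: chi_2(0) = zeta_6^(2*0) = zeta_6^0 = 1.

Derivation: Z/6Z is abelian, so all 6 irreducible complex representations are 1-dimensional. They are given by chi_k(m) = zeta_6^(k*m) for k = 0,...,5. Row orthogonality: sum_m chi_k(m) conj(chi_l(m)) = 6 * [k = l].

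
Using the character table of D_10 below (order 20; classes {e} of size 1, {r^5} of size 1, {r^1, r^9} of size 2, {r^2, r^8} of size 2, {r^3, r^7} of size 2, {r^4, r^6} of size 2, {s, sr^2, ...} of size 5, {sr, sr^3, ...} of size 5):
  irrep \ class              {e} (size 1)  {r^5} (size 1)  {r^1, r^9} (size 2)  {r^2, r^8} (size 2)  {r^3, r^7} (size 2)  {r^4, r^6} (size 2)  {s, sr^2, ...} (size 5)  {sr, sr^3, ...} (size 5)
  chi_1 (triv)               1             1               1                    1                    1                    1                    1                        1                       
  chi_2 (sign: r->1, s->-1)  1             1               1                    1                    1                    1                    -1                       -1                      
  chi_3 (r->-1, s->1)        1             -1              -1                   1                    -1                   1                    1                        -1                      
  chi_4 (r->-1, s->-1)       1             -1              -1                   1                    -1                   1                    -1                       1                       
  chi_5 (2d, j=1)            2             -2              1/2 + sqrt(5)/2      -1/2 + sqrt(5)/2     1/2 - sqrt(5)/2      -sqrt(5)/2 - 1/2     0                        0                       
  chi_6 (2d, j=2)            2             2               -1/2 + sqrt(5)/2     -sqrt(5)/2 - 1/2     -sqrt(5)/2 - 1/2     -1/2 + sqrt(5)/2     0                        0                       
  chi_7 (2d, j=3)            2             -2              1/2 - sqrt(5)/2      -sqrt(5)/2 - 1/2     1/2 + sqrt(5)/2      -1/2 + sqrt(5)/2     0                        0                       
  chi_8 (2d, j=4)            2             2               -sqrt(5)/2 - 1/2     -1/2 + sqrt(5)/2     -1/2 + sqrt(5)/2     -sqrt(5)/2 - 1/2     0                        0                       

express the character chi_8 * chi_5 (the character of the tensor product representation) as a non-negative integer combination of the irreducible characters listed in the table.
chi_8 tensor chi_5 = chi_3 + chi_4 + chi_7 (all other irreducibles have multiplicity 0).

Solution. The character of a tensor product is the pointwise product (chi_8 * chi_5)(C) = chi_8(C) * chi_5(C):
  {e}: (2)*(2), {r^5}: (2)*(-2), {r^1, r^9}: (-sqrt(5)/2 - 1/2)*(1/2 + sqrt(5)/2), {r^2, r^8}: (-1/2 + sqrt(5)/2)*(-1/2 + sqrt(5)/2), {r^3, r^7}: (-1/2 + sqrt(5)/2)*(1/2 - sqrt(5)/2), {r^4, r^6}: (-sqrt(5)/2 - 1/2)*(-sqrt(5)/2 - 1/2), {s, sr^2, ...}: (0)*(0), {sr, sr^3, ...}: (0)*(0)
so (chi_8 * chi_5) takes values
  {e} -> 4, {r^5} -> -4, {r^1, r^9} -> -3/2 - sqrt(5)/2, {r^2, r^8} -> 3/2 - sqrt(5)/2, {r^3, r^7} -> -3/2 + sqrt(5)/2, {r^4, r^6} -> sqrt(5)/2 + 3/2, {s, sr^2, ...} -> 0, {sr, sr^3, ...} -> 0.
Now take the inner product of this character with each irreducible chi from the table, <chi_8*chi_5, chi> = (1/20) sum_C |C| (chi_8*chi_5)(C) conj(chi(C)):
  <chi_8*chi_5, chi_1> = (1/20)[1*(4)*conj(1) + 1*(-4)*conj(1) + 2*(-3/2 - sqrt(5)/2)*conj(1) + 2*(3/2 - sqrt(5)/2)*conj(1) + 2*(-3/2 + sqrt(5)/2)*conj(1) + 2*(sqrt(5)/2 + 3/2)*conj(1) + 5*(0)*conj(1) + 5*(0)*conj(1)]
      = (1/20)[(4) + (-4) + (-3 - sqrt(5)) + (3 - sqrt(5)) + (-3 + sqrt(5)) + (sqrt(5) + 3) + (0) + (0)] = 0/20 = 0
  <chi_8*chi_5, chi_2> = (1/20)[1*(4)*conj(1) + 1*(-4)*conj(1) + 2*(-3/2 - sqrt(5)/2)*conj(1) + 2*(3/2 - sqrt(5)/2)*conj(1) + 2*(-3/2 + sqrt(5)/2)*conj(1) + 2*(sqrt(5)/2 + 3/2)*conj(1) + 5*(0)*conj(-1) + 5*(0)*conj(-1)]
      = (1/20)[(4) + (-4) + (-3 - sqrt(5)) + (3 - sqrt(5)) + (-3 + sqrt(5)) + (sqrt(5) + 3) + (0) + (0)] = 0/20 = 0
  <chi_8*chi_5, chi_3> = (1/20)[1*(4)*conj(1) + 1*(-4)*conj(-1) + 2*(-3/2 - sqrt(5)/2)*conj(-1) + 2*(3/2 - sqrt(5)/2)*conj(1) + 2*(-3/2 + sqrt(5)/2)*conj(-1) + 2*(sqrt(5)/2 + 3/2)*conj(1) + 5*(0)*conj(1) + 5*(0)*conj(-1)]
      = (1/20)[(4) + (4) + (sqrt(5) + 3) + (3 - sqrt(5)) + (3 - sqrt(5)) + (sqrt(5) + 3) + (0) + (0)] = 20/20 = 1
  <chi_8*chi_5, chi_4> = (1/20)[1*(4)*conj(1) + 1*(-4)*conj(-1) + 2*(-3/2 - sqrt(5)/2)*conj(-1) + 2*(3/2 - sqrt(5)/2)*conj(1) + 2*(-3/2 + sqrt(5)/2)*conj(-1) + 2*(sqrt(5)/2 + 3/2)*conj(1) + 5*(0)*conj(-1) + 5*(0)*conj(1)]
      = (1/20)[(4) + (4) + (sqrt(5) + 3) + (3 - sqrt(5)) + (3 - sqrt(5)) + (sqrt(5) + 3) + (0) + (0)] = 20/20 = 1
  <chi_8*chi_5, chi_5> = (1/20)[1*(4)*conj(2) + 1*(-4)*conj(-2) + 2*(-3/2 - sqrt(5)/2)*conj(1/2 + sqrt(5)/2) + 2*(3/2 - sqrt(5)/2)*conj(-1/2 + sqrt(5)/2) + 2*(-3/2 + sqrt(5)/2)*conj(1/2 - sqrt(5)/2) + 2*(sqrt(5)/2 + 3/2)*conj(-sqrt(5)/2 - 1/2) + 5*(0)*conj(0) + 5*(0)*conj(0)]
      = (1/20)[(8) + (8) + (-2*sqrt(5) - 4) + (-4 + 2*sqrt(5)) + (-4 + 2*sqrt(5)) + (-2*sqrt(5) - 4) + (0) + (0)] = 0/20 = 0
  <chi_8*chi_5, chi_6> = (1/20)[1*(4)*conj(2) + 1*(-4)*conj(2) + 2*(-3/2 - sqrt(5)/2)*conj(-1/2 + sqrt(5)/2) + 2*(3/2 - sqrt(5)/2)*conj(-sqrt(5)/2 - 1/2) + 2*(-3/2 + sqrt(5)/2)*conj(-sqrt(5)/2 - 1/2) + 2*(sqrt(5)/2 + 3/2)*conj(-1/2 + sqrt(5)/2) + 5*(0)*conj(0) + 5*(0)*conj(0)]
      = (1/20)[(8) + (-8) + (-sqrt(5) - 1) + (1 - sqrt(5)) + (-1 + sqrt(5)) + (1 + sqrt(5)) + (0) + (0)] = 0/20 = 0
  <chi_8*chi_5, chi_7> = (1/20)[1*(4)*conj(2) + 1*(-4)*conj(-2) + 2*(-3/2 - sqrt(5)/2)*conj(1/2 - sqrt(5)/2) + 2*(3/2 - sqrt(5)/2)*conj(-sqrt(5)/2 - 1/2) + 2*(-3/2 + sqrt(5)/2)*conj(1/2 + sqrt(5)/2) + 2*(sqrt(5)/2 + 3/2)*conj(-1/2 + sqrt(5)/2) + 5*(0)*conj(0) + 5*(0)*conj(0)]
      = (1/20)[(8) + (8) + (1 + sqrt(5)) + (1 - sqrt(5)) + (1 - sqrt(5)) + (1 + sqrt(5)) + (0) + (0)] = 20/20 = 1
  <chi_8*chi_5, chi_8> = (1/20)[1*(4)*conj(2) + 1*(-4)*conj(2) + 2*(-3/2 - sqrt(5)/2)*conj(-sqrt(5)/2 - 1/2) + 2*(3/2 - sqrt(5)/2)*conj(-1/2 + sqrt(5)/2) + 2*(-3/2 + sqrt(5)/2)*conj(-1/2 + sqrt(5)/2) + 2*(sqrt(5)/2 + 3/2)*conj(-sqrt(5)/2 - 1/2) + 5*(0)*conj(0) + 5*(0)*conj(0)]
      = (1/20)[(8) + (-8) + (4 + 2*sqrt(5)) + (-4 + 2*sqrt(5)) + (4 - 2*sqrt(5)) + (-2*sqrt(5) - 4) + (0) + (0)] = 0/20 = 0
Hence the multiplicities are chi_3: 1, chi_4: 1, chi_7: 1. Dimension check: dim(chi_8)*dim(chi_5) = 2*2 = 4 and sum (mult * dim) = 1*1 + 1*1 + 1*2 = 4.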